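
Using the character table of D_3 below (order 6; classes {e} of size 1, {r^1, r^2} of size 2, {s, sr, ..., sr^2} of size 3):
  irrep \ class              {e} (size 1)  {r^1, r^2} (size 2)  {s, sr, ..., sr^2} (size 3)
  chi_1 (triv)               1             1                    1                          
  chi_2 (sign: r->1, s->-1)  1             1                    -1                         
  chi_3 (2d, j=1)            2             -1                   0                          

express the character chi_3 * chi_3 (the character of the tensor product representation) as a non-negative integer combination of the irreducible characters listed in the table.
chi_3 tensor chi_3 = chi_1 + chi_2 + chi_3 (all other irreducibles have multiplicity 0).

Details: The character of a tensor product is the pointwise product (chi_3 * chi_3)(C) = chi_3(C) * chi_3(C):
  {e}: (2)*(2), {r^1, r^2}: (-1)*(-1), {s, sr, ..., sr^2}: (0)*(0)
so (chi_3 * chi_3) takes values
  {e} -> 4, {r^1, r^2} -> 1, {s, sr, ..., sr^2} -> 0.
Now take the inner product of this character with each irreducible chi from the table, <chi_3*chi_3, chi> = (1/6) sum_C |C| (chi_3*chi_3)(C) conj(chi(C)):
  <chi_3*chi_3, chi_1> = (1/6)[1*(4)*conj(1) + 2*(1)*conj(1) + 3*(0)*conj(1)]
      = (1/6)[(4) + (2) + (0)] = 6/6 = 1
  <chi_3*chi_3, chi_2> = (1/6)[1*(4)*conj(1) + 2*(1)*conj(1) + 3*(0)*conj(-1)]
      = (1/6)[(4) + (2) + (0)] = 6/6 = 1
  <chi_3*chi_3, chi_3> = (1/6)[1*(4)*conj(2) + 2*(1)*conj(-1) + 3*(0)*conj(0)]
      = (1/6)[(8) + (-2) + (0)] = 6/6 = 1
Hence the multiplicities are chi_1: 1, chi_2: 1, chi_3: 1. Dimension check: dim(chi_3)*dim(chi_3) = 2*2 = 4 and sum (mult * dim) = 1*1 + 1*1 + 1*2 = 4.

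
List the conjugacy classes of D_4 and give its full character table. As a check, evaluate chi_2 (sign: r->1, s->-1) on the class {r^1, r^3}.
Conjugacy classes: {e} of size 1, {r^2} of size 1, {r^1, r^3} of size 2, {s, sr^2, ...} of size 2, {sr, sr^3, ...} of size 2.
Character table:
  irrep \ class              {e} (size 1)  {r^2} (size 1)  {r^1, r^3} (size 2)  {s, sr^2, ...} (size 2)  {sr, sr^3, ...} (size 2)
  chi_1 (triv)               1             1               1                    1                        1                       
  chi_2 (sign: r->1, s->-1)  1             1               1                    -1                       -1                      
  chi_3 (r->-1, s->1)        1             1               -1                   1                        -1                      
  chi_4 (r->-1, s->-1)       1             1               -1                   -1                       1                       
  chi_5 (2d, j=1)            2             -2              0                    0                        0                       

Spot check: chi_2 (sign: r->1, s->-1) on {r^1, r^3} = 1.

Solution. D_4 has order 2*4 = 8 with 5 conjugacy classes, hence 5 irreducibles. Sum of squared dims 1 + 1 + 1 + 1 + 4 = 8 = |G|. Linear characters come from the abelianisation; the 2-dimensional irreps have character r^k -> 2*cos(2*pi*j*k/4), reflections -> 0.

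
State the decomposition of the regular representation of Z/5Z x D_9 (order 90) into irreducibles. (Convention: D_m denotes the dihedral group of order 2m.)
Each irreducible V_i of dimension d_i appears with multiplicity d_i, i.e. rho_reg = (direct sum over all irreducibles V_i) d_i V_i. The irreducible dimensions for Z/5Z x D_9 are 1, 1, 1, 1, 1, 1, 1, 1, 1, 1, 2, 2, 2, 2, 2, 2, 2, 2, 2, 2, 2, 2, 2, 2, 2, 2, 2, 2, 2, 2: 10 irreducibles of dimension 1, each with multiplicity 1; 20 irreducibles of dimension 2, each with multiplicity 2. Total dimension 10*1*1 + 20*2*2 = 90 = |G|.

Proof sketch: General theorem: in the regular representation of a finite group G, each irreducible appears with multiplicity equal to its dimension. Check: dim(rho_reg) = sum d_i^2 = 1 + 1 + 1 + 1 + 1 + 1 + 1 + 1 + 1 + 1 + 4 + 4 + 4 + 4 + 4 + 4 + 4 + 4 + 4 + 4 + 4 + 4 + 4 + 4 + 4 + 4 + 4 + 4 + 4 + 4 = 90 = |G|.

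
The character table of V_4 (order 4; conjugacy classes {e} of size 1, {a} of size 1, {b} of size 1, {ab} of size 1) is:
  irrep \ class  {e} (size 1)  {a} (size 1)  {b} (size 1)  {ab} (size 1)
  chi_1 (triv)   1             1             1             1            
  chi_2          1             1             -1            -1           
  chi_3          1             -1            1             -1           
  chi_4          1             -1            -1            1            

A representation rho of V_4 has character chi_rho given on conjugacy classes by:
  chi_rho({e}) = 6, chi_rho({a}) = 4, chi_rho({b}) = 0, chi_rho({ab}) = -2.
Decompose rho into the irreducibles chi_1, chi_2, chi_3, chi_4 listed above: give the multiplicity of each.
Multiplicities: chi_1: 2, chi_2: 3, chi_3: 1, chi_4: 0.

Derivation: Use <chi_rho, chi> = (1/|G|) sum_C |C| * chi_rho(C) * conj(chi(C)) with |G| = 4 for each irreducible chi in the table:
  <chi_rho, chi_1> = (1/4)[1*(6)*conj(1) + 1*(4)*conj(1) + 1*(0)*conj(1) + 1*(-2)*conj(1)]
      = (1/4)[(6) + (4) + (0) + (-2)] = 8/4 = 2
  <chi_rho, chi_2> = (1/4)[1*(6)*conj(1) + 1*(4)*conj(1) + 1*(0)*conj(-1) + 1*(-2)*conj(-1)]
      = (1/4)[(6) + (4) + (0) + (2)] = 12/4 = 3
  <chi_rho, chi_3> = (1/4)[1*(6)*conj(1) + 1*(4)*conj(-1) + 1*(0)*conj(1) + 1*(-2)*conj(-1)]
      = (1/4)[(6) + (-4) + (0) + (2)] = 4/4 = 1
  <chi_rho, chi_4> = (1/4)[1*(6)*conj(1) + 1*(4)*conj(-1) + 1*(0)*conj(-1) + 1*(-2)*conj(1)]
      = (1/4)[(6) + (-4) + (0) + (-2)] = 0/4 = 0
Dimension check: dim(rho) = sum (mult * dim) = 2*1 + 3*1 + 1*1 + 0*1 = 6 = chi_rho(e) = 6.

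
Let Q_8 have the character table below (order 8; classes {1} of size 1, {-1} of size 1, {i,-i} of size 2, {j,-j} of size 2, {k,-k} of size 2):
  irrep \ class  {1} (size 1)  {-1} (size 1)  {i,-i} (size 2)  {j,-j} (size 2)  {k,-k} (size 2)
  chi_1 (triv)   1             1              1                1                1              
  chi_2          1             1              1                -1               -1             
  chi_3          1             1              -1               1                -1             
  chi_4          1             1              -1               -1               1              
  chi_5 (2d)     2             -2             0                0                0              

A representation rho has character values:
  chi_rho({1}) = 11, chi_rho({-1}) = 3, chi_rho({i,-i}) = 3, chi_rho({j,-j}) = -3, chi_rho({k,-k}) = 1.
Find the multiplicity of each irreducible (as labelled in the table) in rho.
Multiplicities: chi_1: 2, chi_2: 3, chi_3: 0, chi_4: 2, chi_5: 2.

Argument: Use <chi_rho, chi> = (1/|G|) sum_C |C| * chi_rho(C) * conj(chi(C)) with |G| = 8 for each irreducible chi in the table:
  <chi_rho, chi_1> = (1/8)[1*(11)*conj(1) + 1*(3)*conj(1) + 2*(3)*conj(1) + 2*(-3)*conj(1) + 2*(1)*conj(1)]
      = (1/8)[(11) + (3) + (6) + (-6) + (2)] = 16/8 = 2
  <chi_rho, chi_2> = (1/8)[1*(11)*conj(1) + 1*(3)*conj(1) + 2*(3)*conj(1) + 2*(-3)*conj(-1) + 2*(1)*conj(-1)]
      = (1/8)[(11) + (3) + (6) + (6) + (-2)] = 24/8 = 3
  <chi_rho, chi_3> = (1/8)[1*(11)*conj(1) + 1*(3)*conj(1) + 2*(3)*conj(-1) + 2*(-3)*conj(1) + 2*(1)*conj(-1)]
      = (1/8)[(11) + (3) + (-6) + (-6) + (-2)] = 0/8 = 0
  <chi_rho, chi_4> = (1/8)[1*(11)*conj(1) + 1*(3)*conj(1) + 2*(3)*conj(-1) + 2*(-3)*conj(-1) + 2*(1)*conj(1)]
      = (1/8)[(11) + (3) + (-6) + (6) + (2)] = 16/8 = 2
  <chi_rho, chi_5> = (1/8)[1*(11)*conj(2) + 1*(3)*conj(-2) + 2*(3)*conj(0) + 2*(-3)*conj(0) + 2*(1)*conj(0)]
      = (1/8)[(22) + (-6) + (0) + (0) + (0)] = 16/8 = 2
Dimension check: dim(rho) = sum (mult * dim) = 2*1 + 3*1 + 0*1 + 2*1 + 2*2 = 11 = chi_rho(e) = 11.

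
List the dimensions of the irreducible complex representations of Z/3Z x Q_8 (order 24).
Dimensions: 1, 1, 1, 1, 1, 1, 1, 1, 1, 1, 1, 1, 2, 2, 2

Reasoning: There are 15 irreducibles (= number of conjugacy classes). Their dimensions d_i satisfy sum d_i^2 = |G| = 24: 1 + 1 + 1 + 1 + 1 + 1 + 1 + 1 + 1 + 1 + 1 + 1 + 4 + 4 + 4 = 24. (For the product with Z/3Z: each of the 3 1-dim characters of Z/3Z tensors with each irrep of Q_8, giving 3 copies of each Q_8-dimension.)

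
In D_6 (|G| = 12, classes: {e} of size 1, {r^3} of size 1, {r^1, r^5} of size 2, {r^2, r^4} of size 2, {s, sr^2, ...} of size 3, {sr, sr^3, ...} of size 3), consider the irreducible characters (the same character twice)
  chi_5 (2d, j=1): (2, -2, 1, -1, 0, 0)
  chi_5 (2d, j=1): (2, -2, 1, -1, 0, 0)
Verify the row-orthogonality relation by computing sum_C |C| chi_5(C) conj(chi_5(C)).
Sum = 12 = |G| = 12; so <chi_5, chi_5> = 1 (norm-1 confirms irreducibility).

Compute term by term over conjugacy classes (|C| * chi_5(C) * conj(chi_5(C))):
  1*(2)*conj(2) + 1*(-2)*conj(-2) + 2*(1)*conj(1) + 2*(-1)*conj(-1) + 3*(0)*conj(0) + 3*(0)*conj(0)
  = (4) + (4) + (2) + (2) + (0) + (0)
  = 12.
Dividing by |G| = 12 gives 12/12 = 1, matching the row-orthogonality relation <chi_5, chi_5> = [chi_5 = chi_5].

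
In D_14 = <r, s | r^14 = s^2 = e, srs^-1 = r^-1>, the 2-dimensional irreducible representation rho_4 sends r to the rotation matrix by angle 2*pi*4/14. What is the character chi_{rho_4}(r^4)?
chi_{rho_4}(r^4) = 2*cos(2*pi*4*4/14) = 2*cos(16*pi/7)

Derivation: rho_4(r^4) is rotation by angle 2*pi*4*4/14, whose trace is 2*cos(2*pi*4*4/14) = 2*cos(16*pi/7).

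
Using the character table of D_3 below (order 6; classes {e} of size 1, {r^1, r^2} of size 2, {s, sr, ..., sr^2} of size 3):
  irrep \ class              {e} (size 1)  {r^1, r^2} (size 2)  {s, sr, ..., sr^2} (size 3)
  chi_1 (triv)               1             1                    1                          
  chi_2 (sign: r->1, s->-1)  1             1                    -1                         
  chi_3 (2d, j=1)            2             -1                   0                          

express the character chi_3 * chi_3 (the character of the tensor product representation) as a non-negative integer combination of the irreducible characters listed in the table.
chi_3 tensor chi_3 = chi_1 + chi_2 + chi_3 (all other irreducibles have multiplicity 0).

The character of a tensor product is the pointwise product (chi_3 * chi_3)(C) = chi_3(C) * chi_3(C):
  {e}: (2)*(2), {r^1, r^2}: (-1)*(-1), {s, sr, ..., sr^2}: (0)*(0)
so (chi_3 * chi_3) takes values
  {e} -> 4, {r^1, r^2} -> 1, {s, sr, ..., sr^2} -> 0.
Now take the inner product of this character with each irreducible chi from the table, <chi_3*chi_3, chi> = (1/6) sum_C |C| (chi_3*chi_3)(C) conj(chi(C)):
  <chi_3*chi_3, chi_1> = (1/6)[1*(4)*conj(1) + 2*(1)*conj(1) + 3*(0)*conj(1)]
      = (1/6)[(4) + (2) + (0)] = 6/6 = 1
  <chi_3*chi_3, chi_2> = (1/6)[1*(4)*conj(1) + 2*(1)*conj(1) + 3*(0)*conj(-1)]
      = (1/6)[(4) + (2) + (0)] = 6/6 = 1
  <chi_3*chi_3, chi_3> = (1/6)[1*(4)*conj(2) + 2*(1)*conj(-1) + 3*(0)*conj(0)]
      = (1/6)[(8) + (-2) + (0)] = 6/6 = 1
Hence the multiplicities are chi_1: 1, chi_2: 1, chi_3: 1. Dimension check: dim(chi_3)*dim(chi_3) = 2*2 = 4 and sum (mult * dim) = 1*1 + 1*1 + 1*2 = 4.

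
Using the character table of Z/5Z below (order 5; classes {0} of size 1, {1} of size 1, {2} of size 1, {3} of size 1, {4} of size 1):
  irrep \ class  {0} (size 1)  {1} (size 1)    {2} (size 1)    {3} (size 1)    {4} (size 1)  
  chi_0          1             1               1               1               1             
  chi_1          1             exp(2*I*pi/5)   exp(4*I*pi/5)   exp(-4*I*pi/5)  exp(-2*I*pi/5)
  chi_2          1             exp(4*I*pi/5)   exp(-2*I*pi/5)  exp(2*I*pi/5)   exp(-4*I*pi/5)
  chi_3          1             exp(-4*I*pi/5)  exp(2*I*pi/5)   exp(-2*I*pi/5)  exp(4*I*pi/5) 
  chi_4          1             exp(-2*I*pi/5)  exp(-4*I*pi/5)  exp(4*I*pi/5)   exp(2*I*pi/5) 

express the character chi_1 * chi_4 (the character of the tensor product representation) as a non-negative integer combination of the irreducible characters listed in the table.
chi_1 tensor chi_4 = chi_0 (all other irreducibles have multiplicity 0).

Solution. The character of a tensor product is the pointwise product (chi_1 * chi_4)(C) = chi_1(C) * chi_4(C):
  {0}: (1)*(1), {1}: (exp(2*I*pi/5))*(exp(-2*I*pi/5)), {2}: (exp(4*I*pi/5))*(exp(-4*I*pi/5)), {3}: (exp(-4*I*pi/5))*(exp(4*I*pi/5)), {4}: (exp(-2*I*pi/5))*(exp(2*I*pi/5))
so (chi_1 * chi_4) takes values
  {0} -> 1, {1} -> 1, {2} -> 1, {3} -> 1, {4} -> 1.
Now take the inner product of this character with each irreducible chi from the table, <chi_1*chi_4, chi> = (1/5) sum_C |C| (chi_1*chi_4)(C) conj(chi(C)):
  <chi_1*chi_4, chi_0> = (1/5)[1*(1)*conj(1) + 1*(1)*conj(1) + 1*(1)*conj(1) + 1*(1)*conj(1) + 1*(1)*conj(1)]
      = (1/5)[(1) + (1) + (1) + (1) + (1)] = 5/5 = 1
  <chi_1*chi_4, chi_1> = (1/5)[1*(1)*conj(1) + 1*(1)*conj(exp(2*I*pi/5)) + 1*(1)*conj(exp(4*I*pi/5)) + 1*(1)*conj(exp(-4*I*pi/5)) + 1*(1)*conj(exp(-2*I*pi/5))]
      = (1/5)[(1) + (exp(-2*I*pi/5)) + (exp(-4*I*pi/5)) + (exp(4*I*pi/5)) + (exp(2*I*pi/5))] = 0/5 = 0
  <chi_1*chi_4, chi_2> = (1/5)[1*(1)*conj(1) + 1*(1)*conj(exp(4*I*pi/5)) + 1*(1)*conj(exp(-2*I*pi/5)) + 1*(1)*conj(exp(2*I*pi/5)) + 1*(1)*conj(exp(-4*I*pi/5))]
      = (1/5)[(1) + (exp(-4*I*pi/5)) + (exp(2*I*pi/5)) + (exp(-2*I*pi/5)) + (exp(4*I*pi/5))] = 0/5 = 0
  <chi_1*chi_4, chi_3> = (1/5)[1*(1)*conj(1) + 1*(1)*conj(exp(-4*I*pi/5)) + 1*(1)*conj(exp(2*I*pi/5)) + 1*(1)*conj(exp(-2*I*pi/5)) + 1*(1)*conj(exp(4*I*pi/5))]
      = (1/5)[(1) + (exp(4*I*pi/5)) + (exp(-2*I*pi/5)) + (exp(2*I*pi/5)) + (exp(-4*I*pi/5))] = 0/5 = 0
  <chi_1*chi_4, chi_4> = (1/5)[1*(1)*conj(1) + 1*(1)*conj(exp(-2*I*pi/5)) + 1*(1)*conj(exp(-4*I*pi/5)) + 1*(1)*conj(exp(4*I*pi/5)) + 1*(1)*conj(exp(2*I*pi/5))]
      = (1/5)[(1) + (exp(2*I*pi/5)) + (exp(4*I*pi/5)) + (exp(-4*I*pi/5)) + (exp(-2*I*pi/5))] = 0/5 = 0
(Exp terms are combined using exp(i*s)*conj(exp(i*t)) = exp(i*(s-t)), and sums of them are collapsed using the identity that for every m > 1 the m distinct m-th roots of unity sum to 0, e.g. 1 + exp(2*I*pi/3) + exp(-2*I*pi/3) = 0.)
Hence the multiplicities are chi_0: 1. Dimension check: dim(chi_1)*dim(chi_4) = 1*1 = 1 and sum (mult * dim) = 1*1 = 1.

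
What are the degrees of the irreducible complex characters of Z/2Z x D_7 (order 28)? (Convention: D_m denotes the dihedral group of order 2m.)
Dimensions: 1, 1, 1, 1, 2, 2, 2, 2, 2, 2

Explanation: There are 10 irreducibles (= number of conjugacy classes). Their dimensions d_i satisfy sum d_i^2 = |G| = 28: 1 + 1 + 1 + 1 + 4 + 4 + 4 + 4 + 4 + 4 = 28. (For the product with Z/2Z: each of the 2 1-dim characters of Z/2Z tensors with each irrep of D_7, giving 2 copies of each D_7-dimension.)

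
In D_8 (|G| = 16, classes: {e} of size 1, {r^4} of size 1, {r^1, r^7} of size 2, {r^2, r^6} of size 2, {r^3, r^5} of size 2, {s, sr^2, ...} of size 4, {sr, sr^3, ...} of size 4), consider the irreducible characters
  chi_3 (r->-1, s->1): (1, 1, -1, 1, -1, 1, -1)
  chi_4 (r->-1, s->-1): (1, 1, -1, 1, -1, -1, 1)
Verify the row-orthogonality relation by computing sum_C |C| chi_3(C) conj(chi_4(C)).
Sum = 0; so <chi_3, chi_4> = 0 (distinct irreducibles are orthogonal).

Solution. Compute term by term over conjugacy classes (|C| * chi_3(C) * conj(chi_4(C))):
  1*(1)*conj(1) + 1*(1)*conj(1) + 2*(-1)*conj(-1) + 2*(1)*conj(1) + 2*(-1)*conj(-1) + 4*(1)*conj(-1) + 4*(-1)*conj(1)
  = (1) + (1) + (2) + (2) + (2) + (-4) + (-4)
  = 0.
Dividing by |G| = 16 gives 0/16 = 0, matching the row-orthogonality relation <chi_3, chi_4> = [chi_3 = chi_4].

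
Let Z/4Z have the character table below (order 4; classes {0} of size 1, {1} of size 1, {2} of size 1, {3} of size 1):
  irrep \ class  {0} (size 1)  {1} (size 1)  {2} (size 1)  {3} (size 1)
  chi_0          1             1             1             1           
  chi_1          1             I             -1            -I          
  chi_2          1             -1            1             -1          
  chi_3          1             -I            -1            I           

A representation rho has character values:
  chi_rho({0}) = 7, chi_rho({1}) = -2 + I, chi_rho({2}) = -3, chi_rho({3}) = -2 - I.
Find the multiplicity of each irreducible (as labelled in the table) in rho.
Multiplicities: chi_0: 0, chi_1: 3, chi_2: 2, chi_3: 2.

Explanation: Use <chi_rho, chi> = (1/|G|) sum_C |C| * chi_rho(C) * conj(chi(C)) with |G| = 4 for each irreducible chi in the table:
  <chi_rho, chi_0> = (1/4)[1*(7)*conj(1) + 1*(-2 + I)*conj(1) + 1*(-3)*conj(1) + 1*(-2 - I)*conj(1)]
      = (1/4)[(7) + (-2 + I) + (-3) + (-2 - I)] = 0/4 = 0
  <chi_rho, chi_1> = (1/4)[1*(7)*conj(1) + 1*(-2 + I)*conj(I) + 1*(-3)*conj(-1) + 1*(-2 - I)*conj(-I)]
      = (1/4)[(7) + (1 + 2*I) + (3) + (1 - 2*I)] = 12/4 = 3
  <chi_rho, chi_2> = (1/4)[1*(7)*conj(1) + 1*(-2 + I)*conj(-1) + 1*(-3)*conj(1) + 1*(-2 - I)*conj(-1)]
      = (1/4)[(7) + (2 - I) + (-3) + (2 + I)] = 8/4 = 2
  <chi_rho, chi_3> = (1/4)[1*(7)*conj(1) + 1*(-2 + I)*conj(-I) + 1*(-3)*conj(-1) + 1*(-2 - I)*conj(I)]
      = (1/4)[(7) + (-1 - 2*I) + (3) + (-1 + 2*I)] = 8/4 = 2
(Exp terms are combined using exp(i*s)*conj(exp(i*t)) = exp(i*(s-t)), and sums of them are collapsed using the identity that for every m > 1 the m distinct m-th roots of unity sum to 0, e.g. 1 + exp(2*I*pi/3) + exp(-2*I*pi/3) = 0.)
Dimension check: dim(rho) = sum (mult * dim) = 0*1 + 3*1 + 2*1 + 2*1 = 7 = chi_rho(e) = 7.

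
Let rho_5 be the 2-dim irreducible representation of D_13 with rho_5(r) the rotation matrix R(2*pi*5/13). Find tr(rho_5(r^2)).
chi_{rho_5}(r^2) = 2*cos(2*pi*5*2/13) = 2*cos(6*pi/13)

Proof sketch: rho_5(r^2) is rotation by angle 2*pi*5*2/13, whose trace is 2*cos(2*pi*5*2/13) = 2*cos(6*pi/13).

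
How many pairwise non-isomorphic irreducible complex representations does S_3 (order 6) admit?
3

Solution. The number of irreducible complex representations of a finite group equals its number of conjugacy classes. Conjugacy classes in S_3 correspond to cycle types, i.e. partitions of 3; there are p(3) = 3 of them, so S_3 (order 6) has exactly 3 irreducible complex representations.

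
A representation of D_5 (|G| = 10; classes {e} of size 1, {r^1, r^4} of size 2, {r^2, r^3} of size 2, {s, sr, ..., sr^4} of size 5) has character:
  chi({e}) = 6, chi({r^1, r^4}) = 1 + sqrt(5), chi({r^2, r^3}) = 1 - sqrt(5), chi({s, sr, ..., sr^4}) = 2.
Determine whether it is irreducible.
Not irreducible (reducible): <chi, chi> = 8 > 1.

Justification: <chi, chi> = (1/|G|) sum_C |C| * |chi(C)|^2 = (1/10)[1*|6|^2 + 2*|1 + sqrt(5)|^2 + 2*|1 - sqrt(5)|^2 + 5*|2|^2]
  = (1/10)[(36) + (4*sqrt(5) + 12) + (12 - 4*sqrt(5)) + (20)] = 80/10 = 8.
A character is irreducible iff <chi, chi> = 1, so this representation is reducible.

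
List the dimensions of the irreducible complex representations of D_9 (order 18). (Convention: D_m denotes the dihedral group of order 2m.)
Dimensions: 1, 1, 2, 2, 2, 2

Solution. There are 6 irreducibles (= number of conjugacy classes). Their dimensions d_i satisfy sum d_i^2 = |G| = 18: 1 + 1 + 4 + 4 + 4 + 4 = 18.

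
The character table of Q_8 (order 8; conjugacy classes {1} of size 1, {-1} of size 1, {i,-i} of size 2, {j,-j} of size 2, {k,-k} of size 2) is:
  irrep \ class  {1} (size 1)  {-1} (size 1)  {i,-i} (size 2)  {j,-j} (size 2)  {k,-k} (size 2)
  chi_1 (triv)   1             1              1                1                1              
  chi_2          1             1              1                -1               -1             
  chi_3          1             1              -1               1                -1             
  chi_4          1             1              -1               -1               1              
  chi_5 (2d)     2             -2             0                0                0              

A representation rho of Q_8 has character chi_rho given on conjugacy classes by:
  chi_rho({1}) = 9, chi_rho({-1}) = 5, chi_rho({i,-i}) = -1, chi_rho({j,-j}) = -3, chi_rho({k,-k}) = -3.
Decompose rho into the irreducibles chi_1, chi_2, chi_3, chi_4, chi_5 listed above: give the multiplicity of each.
Multiplicities: chi_1: 0, chi_2: 3, chi_3: 2, chi_4: 2, chi_5: 1.

Why: Use <chi_rho, chi> = (1/|G|) sum_C |C| * chi_rho(C) * conj(chi(C)) with |G| = 8 for each irreducible chi in the table:
  <chi_rho, chi_1> = (1/8)[1*(9)*conj(1) + 1*(5)*conj(1) + 2*(-1)*conj(1) + 2*(-3)*conj(1) + 2*(-3)*conj(1)]
      = (1/8)[(9) + (5) + (-2) + (-6) + (-6)] = 0/8 = 0
  <chi_rho, chi_2> = (1/8)[1*(9)*conj(1) + 1*(5)*conj(1) + 2*(-1)*conj(1) + 2*(-3)*conj(-1) + 2*(-3)*conj(-1)]
      = (1/8)[(9) + (5) + (-2) + (6) + (6)] = 24/8 = 3
  <chi_rho, chi_3> = (1/8)[1*(9)*conj(1) + 1*(5)*conj(1) + 2*(-1)*conj(-1) + 2*(-3)*conj(1) + 2*(-3)*conj(-1)]
      = (1/8)[(9) + (5) + (2) + (-6) + (6)] = 16/8 = 2
  <chi_rho, chi_4> = (1/8)[1*(9)*conj(1) + 1*(5)*conj(1) + 2*(-1)*conj(-1) + 2*(-3)*conj(-1) + 2*(-3)*conj(1)]
      = (1/8)[(9) + (5) + (2) + (6) + (-6)] = 16/8 = 2
  <chi_rho, chi_5> = (1/8)[1*(9)*conj(2) + 1*(5)*conj(-2) + 2*(-1)*conj(0) + 2*(-3)*conj(0) + 2*(-3)*conj(0)]
      = (1/8)[(18) + (-10) + (0) + (0) + (0)] = 8/8 = 1
Dimension check: dim(rho) = sum (mult * dim) = 0*1 + 3*1 + 2*1 + 2*1 + 1*2 = 9 = chi_rho(e) = 9.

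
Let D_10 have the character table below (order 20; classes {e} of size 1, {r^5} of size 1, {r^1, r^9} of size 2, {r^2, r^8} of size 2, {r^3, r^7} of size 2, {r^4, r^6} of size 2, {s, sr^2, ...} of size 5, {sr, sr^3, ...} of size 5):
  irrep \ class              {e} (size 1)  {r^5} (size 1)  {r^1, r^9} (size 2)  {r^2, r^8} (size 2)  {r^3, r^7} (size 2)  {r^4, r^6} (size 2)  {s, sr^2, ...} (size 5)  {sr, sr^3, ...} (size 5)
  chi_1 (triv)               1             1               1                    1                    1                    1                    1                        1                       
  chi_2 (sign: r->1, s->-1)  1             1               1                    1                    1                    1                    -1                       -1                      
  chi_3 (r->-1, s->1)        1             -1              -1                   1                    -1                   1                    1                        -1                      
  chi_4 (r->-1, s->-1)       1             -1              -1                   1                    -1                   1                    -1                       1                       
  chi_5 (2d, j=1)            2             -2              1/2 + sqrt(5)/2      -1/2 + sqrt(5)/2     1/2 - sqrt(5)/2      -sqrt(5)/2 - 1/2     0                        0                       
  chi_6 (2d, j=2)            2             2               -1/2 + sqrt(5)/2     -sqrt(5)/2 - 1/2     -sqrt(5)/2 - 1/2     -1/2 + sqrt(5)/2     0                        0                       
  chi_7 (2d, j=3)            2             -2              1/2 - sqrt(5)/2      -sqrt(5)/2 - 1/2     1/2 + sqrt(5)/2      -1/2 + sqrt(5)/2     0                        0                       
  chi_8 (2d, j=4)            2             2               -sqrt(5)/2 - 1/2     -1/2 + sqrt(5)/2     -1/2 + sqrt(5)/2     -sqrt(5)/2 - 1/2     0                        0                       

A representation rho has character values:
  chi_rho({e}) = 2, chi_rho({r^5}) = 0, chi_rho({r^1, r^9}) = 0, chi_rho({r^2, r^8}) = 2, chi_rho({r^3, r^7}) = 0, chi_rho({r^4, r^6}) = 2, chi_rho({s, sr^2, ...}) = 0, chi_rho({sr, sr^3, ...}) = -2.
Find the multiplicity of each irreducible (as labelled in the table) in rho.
Multiplicities: chi_1: 0, chi_2: 1, chi_3: 1, chi_4: 0, chi_5: 0, chi_6: 0, chi_7: 0, chi_8: 0.

Proof sketch: Use <chi_rho, chi> = (1/|G|) sum_C |C| * chi_rho(C) * conj(chi(C)) with |G| = 20 for each irreducible chi in the table:
  <chi_rho, chi_1> = (1/20)[1*(2)*conj(1) + 1*(0)*conj(1) + 2*(0)*conj(1) + 2*(2)*conj(1) + 2*(0)*conj(1) + 2*(2)*conj(1) + 5*(0)*conj(1) + 5*(-2)*conj(1)]
      = (1/20)[(2) + (0) + (0) + (4) + (0) + (4) + (0) + (-10)] = 0/20 = 0
  <chi_rho, chi_2> = (1/20)[1*(2)*conj(1) + 1*(0)*conj(1) + 2*(0)*conj(1) + 2*(2)*conj(1) + 2*(0)*conj(1) + 2*(2)*conj(1) + 5*(0)*conj(-1) + 5*(-2)*conj(-1)]
      = (1/20)[(2) + (0) + (0) + (4) + (0) + (4) + (0) + (10)] = 20/20 = 1
  <chi_rho, chi_3> = (1/20)[1*(2)*conj(1) + 1*(0)*conj(-1) + 2*(0)*conj(-1) + 2*(2)*conj(1) + 2*(0)*conj(-1) + 2*(2)*conj(1) + 5*(0)*conj(1) + 5*(-2)*conj(-1)]
      = (1/20)[(2) + (0) + (0) + (4) + (0) + (4) + (0) + (10)] = 20/20 = 1
  <chi_rho, chi_4> = (1/20)[1*(2)*conj(1) + 1*(0)*conj(-1) + 2*(0)*conj(-1) + 2*(2)*conj(1) + 2*(0)*conj(-1) + 2*(2)*conj(1) + 5*(0)*conj(-1) + 5*(-2)*conj(1)]
      = (1/20)[(2) + (0) + (0) + (4) + (0) + (4) + (0) + (-10)] = 0/20 = 0
  <chi_rho, chi_5> = (1/20)[1*(2)*conj(2) + 1*(0)*conj(-2) + 2*(0)*conj(1/2 + sqrt(5)/2) + 2*(2)*conj(-1/2 + sqrt(5)/2) + 2*(0)*conj(1/2 - sqrt(5)/2) + 2*(2)*conj(-sqrt(5)/2 - 1/2) + 5*(0)*conj(0) + 5*(-2)*conj(0)]
      = (1/20)[(4) + (0) + (0) + (-2 + 2*sqrt(5)) + (0) + (-2*sqrt(5) - 2) + (0) + (0)] = 0/20 = 0
  <chi_rho, chi_6> = (1/20)[1*(2)*conj(2) + 1*(0)*conj(2) + 2*(0)*conj(-1/2 + sqrt(5)/2) + 2*(2)*conj(-sqrt(5)/2 - 1/2) + 2*(0)*conj(-sqrt(5)/2 - 1/2) + 2*(2)*conj(-1/2 + sqrt(5)/2) + 5*(0)*conj(0) + 5*(-2)*conj(0)]
      = (1/20)[(4) + (0) + (0) + (-2*sqrt(5) - 2) + (0) + (-2 + 2*sqrt(5)) + (0) + (0)] = 0/20 = 0
  <chi_rho, chi_7> = (1/20)[1*(2)*conj(2) + 1*(0)*conj(-2) + 2*(0)*conj(1/2 - sqrt(5)/2) + 2*(2)*conj(-sqrt(5)/2 - 1/2) + 2*(0)*conj(1/2 + sqrt(5)/2) + 2*(2)*conj(-1/2 + sqrt(5)/2) + 5*(0)*conj(0) + 5*(-2)*conj(0)]
      = (1/20)[(4) + (0) + (0) + (-2*sqrt(5) - 2) + (0) + (-2 + 2*sqrt(5)) + (0) + (0)] = 0/20 = 0
  <chi_rho, chi_8> = (1/20)[1*(2)*conj(2) + 1*(0)*conj(2) + 2*(0)*conj(-sqrt(5)/2 - 1/2) + 2*(2)*conj(-1/2 + sqrt(5)/2) + 2*(0)*conj(-1/2 + sqrt(5)/2) + 2*(2)*conj(-sqrt(5)/2 - 1/2) + 5*(0)*conj(0) + 5*(-2)*conj(0)]
      = (1/20)[(4) + (0) + (0) + (-2 + 2*sqrt(5)) + (0) + (-2*sqrt(5) - 2) + (0) + (0)] = 0/20 = 0
Dimension check: dim(rho) = sum (mult * dim) = 0*1 + 1*1 + 1*1 + 0*1 + 0*2 + 0*2 + 0*2 + 0*2 = 2 = chi_rho(e) = 2.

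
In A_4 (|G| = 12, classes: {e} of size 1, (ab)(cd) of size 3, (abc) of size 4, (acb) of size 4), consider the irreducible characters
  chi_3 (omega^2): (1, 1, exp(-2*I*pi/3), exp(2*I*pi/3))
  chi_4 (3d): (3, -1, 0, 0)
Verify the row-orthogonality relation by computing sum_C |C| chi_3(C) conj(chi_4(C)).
Sum = 0; so <chi_3, chi_4> = 0 (distinct irreducibles are orthogonal).

Solution. Compute term by term over conjugacy classes (|C| * chi_3(C) * conj(chi_4(C))):
  1*(1)*conj(3) + 3*(1)*conj(-1) + 4*(exp(-2*I*pi/3))*conj(0) + 4*(exp(2*I*pi/3))*conj(0)
  = (3) + (-3) + (0) + (0)
  = 0.
(Exp terms are combined using exp(i*s)*conj(exp(i*t)) = exp(i*(s-t)), and sums of them are collapsed using the identity that for every m > 1 the m distinct m-th roots of unity sum to 0, e.g. 1 + exp(2*I*pi/3) + exp(-2*I*pi/3) = 0.)
Dividing by |G| = 12 gives 0/12 = 0, matching the row-orthogonality relation <chi_3, chi_4> = [chi_3 = chi_4].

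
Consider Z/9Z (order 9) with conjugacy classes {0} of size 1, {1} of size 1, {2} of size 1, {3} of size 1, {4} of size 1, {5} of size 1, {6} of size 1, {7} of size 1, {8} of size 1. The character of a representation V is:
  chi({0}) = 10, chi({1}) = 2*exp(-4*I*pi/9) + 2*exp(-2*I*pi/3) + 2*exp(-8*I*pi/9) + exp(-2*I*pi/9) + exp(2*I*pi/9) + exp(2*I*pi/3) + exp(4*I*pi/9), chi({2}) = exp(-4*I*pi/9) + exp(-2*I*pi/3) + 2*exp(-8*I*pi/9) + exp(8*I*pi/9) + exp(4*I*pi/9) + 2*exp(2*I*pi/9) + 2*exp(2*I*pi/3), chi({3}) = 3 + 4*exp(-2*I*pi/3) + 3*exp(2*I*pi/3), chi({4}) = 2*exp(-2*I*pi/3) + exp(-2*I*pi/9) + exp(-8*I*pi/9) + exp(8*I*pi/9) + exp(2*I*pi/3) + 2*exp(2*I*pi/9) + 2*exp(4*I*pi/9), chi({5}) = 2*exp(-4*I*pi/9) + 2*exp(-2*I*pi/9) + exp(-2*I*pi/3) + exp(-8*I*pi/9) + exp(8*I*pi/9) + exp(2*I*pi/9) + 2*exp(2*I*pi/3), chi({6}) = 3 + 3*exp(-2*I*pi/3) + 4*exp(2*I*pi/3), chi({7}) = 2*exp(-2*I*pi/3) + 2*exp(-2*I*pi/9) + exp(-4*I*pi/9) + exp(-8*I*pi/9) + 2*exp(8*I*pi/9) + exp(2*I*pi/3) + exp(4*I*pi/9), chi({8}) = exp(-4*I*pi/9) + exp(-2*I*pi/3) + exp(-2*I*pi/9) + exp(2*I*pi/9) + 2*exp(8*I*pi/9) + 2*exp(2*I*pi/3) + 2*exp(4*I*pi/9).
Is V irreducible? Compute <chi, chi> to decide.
Not irreducible (reducible): <chi, chi> = 16 > 1.

Proof sketch: <chi, chi> = (1/|G|) sum_C |C| * |chi(C)|^2 = (1/9)[1*|10|^2 + 1*|2*exp(-4*I*pi/9) + 2*exp(-2*I*pi/3) + 2*exp(-8*I*pi/9) + exp(-2*I*pi/9) + exp(2*I*pi/9) + exp(2*I*pi/3) + exp(4*I*pi/9)|^2 + 1*|exp(-4*I*pi/9) + exp(-2*I*pi/3) + 2*exp(-8*I*pi/9) + exp(8*I*pi/9) + exp(4*I*pi/9) + 2*exp(2*I*pi/9) + 2*exp(2*I*pi/3)|^2 + 1*|3 + 4*exp(-2*I*pi/3) + 3*exp(2*I*pi/3)|^2 + 1*|2*exp(-2*I*pi/3) + exp(-2*I*pi/9) + exp(-8*I*pi/9) + exp(8*I*pi/9) + exp(2*I*pi/3) + 2*exp(2*I*pi/9) + 2*exp(4*I*pi/9)|^2 + 1*|2*exp(-4*I*pi/9) + 2*exp(-2*I*pi/9) + exp(-2*I*pi/3) + exp(-8*I*pi/9) + exp(8*I*pi/9) + exp(2*I*pi/9) + 2*exp(2*I*pi/3)|^2 + 1*|3 + 3*exp(-2*I*pi/3) + 4*exp(2*I*pi/3)|^2 + 1*|2*exp(-2*I*pi/3) + 2*exp(-2*I*pi/9) + exp(-4*I*pi/9) + exp(-8*I*pi/9) + 2*exp(8*I*pi/9) + exp(2*I*pi/3) + exp(4*I*pi/9)|^2 + 1*|exp(-4*I*pi/9) + exp(-2*I*pi/3) + exp(-2*I*pi/9) + exp(2*I*pi/9) + 2*exp(8*I*pi/9) + 2*exp(2*I*pi/3) + 2*exp(4*I*pi/9)|^2]
  = (1/9)[(100) + (16 + 10*exp(-4*I*pi/9) + 9*exp(-2*I*pi/3) + 12*exp(-2*I*pi/9) + 11*exp(-8*I*pi/9) + 11*exp(8*I*pi/9) + 12*exp(2*I*pi/9) + 9*exp(2*I*pi/3) + 10*exp(4*I*pi/9)) + (16 + 12*exp(-4*I*pi/9) + 9*exp(-2*I*pi/3) + 11*exp(-2*I*pi/9) + 10*exp(-8*I*pi/9) + 10*exp(8*I*pi/9) + 11*exp(2*I*pi/9) + 9*exp(2*I*pi/3) + 12*exp(4*I*pi/9)) + (1) + (16 + 11*exp(-4*I*pi/9) + 9*exp(-2*I*pi/3) + 10*exp(-2*I*pi/9) + 12*exp(-8*I*pi/9) + 12*exp(8*I*pi/9) + 10*exp(2*I*pi/9) + 9*exp(2*I*pi/3) + 11*exp(4*I*pi/9)) + (16 + 11*exp(-4*I*pi/9) + 9*exp(-2*I*pi/3) + 10*exp(-2*I*pi/9) + 12*exp(-8*I*pi/9) + 12*exp(8*I*pi/9) + 10*exp(2*I*pi/9) + 9*exp(2*I*pi/3) + 11*exp(4*I*pi/9)) + (1) + (16 + 12*exp(-4*I*pi/9) + 9*exp(-2*I*pi/3) + 11*exp(-2*I*pi/9) + 10*exp(-8*I*pi/9) + 10*exp(8*I*pi/9) + 11*exp(2*I*pi/9) + 9*exp(2*I*pi/3) + 12*exp(4*I*pi/9)) + (16 + 10*exp(-4*I*pi/9) + 9*exp(-2*I*pi/3) + 12*exp(-2*I*pi/9) + 11*exp(-8*I*pi/9) + 11*exp(8*I*pi/9) + 12*exp(2*I*pi/9) + 9*exp(2*I*pi/3) + 10*exp(4*I*pi/9))] = 144/9 = 16.
(Exp terms are combined using exp(i*s)*conj(exp(i*t)) = exp(i*(s-t)), and sums of them are collapsed using the identity that for every m > 1 the m distinct m-th roots of unity sum to 0, e.g. 1 + exp(2*I*pi/3) + exp(-2*I*pi/3) = 0.)
A character is irreducible iff <chi, chi> = 1, so this representation is reducible.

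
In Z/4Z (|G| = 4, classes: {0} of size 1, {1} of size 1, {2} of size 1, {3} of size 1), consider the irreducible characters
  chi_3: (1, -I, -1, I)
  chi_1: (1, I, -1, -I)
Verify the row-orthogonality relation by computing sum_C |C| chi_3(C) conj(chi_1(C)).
Sum = 0; so <chi_3, chi_1> = 0 (distinct irreducibles are orthogonal).

Argument: Compute term by term over conjugacy classes (|C| * chi_3(C) * conj(chi_1(C))):
  1*(1)*conj(1) + 1*(-I)*conj(I) + 1*(-1)*conj(-1) + 1*(I)*conj(-I)
  = (1) + (-1) + (1) + (-1)
  = 0.
(Exp terms are combined using exp(i*s)*conj(exp(i*t)) = exp(i*(s-t)), and sums of them are collapsed using the identity that for every m > 1 the m distinct m-th roots of unity sum to 0, e.g. 1 + exp(2*I*pi/3) + exp(-2*I*pi/3) = 0.)
Dividing by |G| = 4 gives 0/4 = 0, matching the row-orthogonality relation <chi_3, chi_1> = [chi_3 = chi_1].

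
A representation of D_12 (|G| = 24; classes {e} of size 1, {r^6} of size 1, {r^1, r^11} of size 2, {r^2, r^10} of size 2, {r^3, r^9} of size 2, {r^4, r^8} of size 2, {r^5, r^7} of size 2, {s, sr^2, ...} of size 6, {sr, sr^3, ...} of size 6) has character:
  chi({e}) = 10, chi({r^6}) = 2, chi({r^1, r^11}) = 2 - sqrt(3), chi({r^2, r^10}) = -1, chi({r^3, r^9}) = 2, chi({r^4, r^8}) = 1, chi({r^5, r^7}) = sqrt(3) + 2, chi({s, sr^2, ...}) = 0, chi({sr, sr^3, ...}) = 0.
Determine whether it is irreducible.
Not irreducible (reducible): <chi, chi> = 6 > 1.

Working: <chi, chi> = (1/|G|) sum_C |C| * |chi(C)|^2 = (1/24)[1*|10|^2 + 1*|2|^2 + 2*|2 - sqrt(3)|^2 + 2*|-1|^2 + 2*|2|^2 + 2*|1|^2 + 2*|sqrt(3) + 2|^2 + 6*|0|^2 + 6*|0|^2]
  = (1/24)[(100) + (4) + (14 - 8*sqrt(3)) + (2) + (8) + (2) + (8*sqrt(3) + 14) + (0) + (0)] = 144/24 = 6.
A character is irreducible iff <chi, chi> = 1, so this representation is reducible.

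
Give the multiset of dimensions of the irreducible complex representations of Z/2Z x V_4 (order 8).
Dimensions: 1, 1, 1, 1, 1, 1, 1, 1

Solution. There are 8 irreducibles (= number of conjugacy classes). Their dimensions d_i satisfy sum d_i^2 = |G| = 8: 1 + 1 + 1 + 1 + 1 + 1 + 1 + 1 = 8. (For the product with Z/2Z: each of the 2 1-dim characters of Z/2Z tensors with each irrep of V_4, giving 2 copies of each V_4-dimension.)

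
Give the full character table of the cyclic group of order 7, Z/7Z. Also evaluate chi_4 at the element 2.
Character table of Z/7Z (irreps indexed chi_0,...,chi_6 with chi_k(m) = zeta_7^(k*m), zeta_7 = exp(2*pi*i/7)):
  irrep \ class  {0} (size 1)  {1} (size 1)    {2} (size 1)    {3} (size 1)    {4} (size 1)    {5} (size 1)    {6} (size 1)  
  chi_0          1             1               1               1               1               1               1             
  chi_1          1             exp(2*I*pi/7)   exp(4*I*pi/7)   exp(6*I*pi/7)   exp(-6*I*pi/7)  exp(-4*I*pi/7)  exp(-2*I*pi/7)
  chi_2          1             exp(4*I*pi/7)   exp(-6*I*pi/7)  exp(-2*I*pi/7)  exp(2*I*pi/7)   exp(6*I*pi/7)   exp(-4*I*pi/7)
  chi_3          1             exp(6*I*pi/7)   exp(-2*I*pi/7)  exp(4*I*pi/7)   exp(-4*I*pi/7)  exp(2*I*pi/7)   exp(-6*I*pi/7)
  chi_4          1             exp(-6*I*pi/7)  exp(2*I*pi/7)   exp(-4*I*pi/7)  exp(4*I*pi/7)   exp(-2*I*pi/7)  exp(6*I*pi/7) 
  chi_5          1             exp(-4*I*pi/7)  exp(6*I*pi/7)   exp(2*I*pi/7)   exp(-2*I*pi/7)  exp(-6*I*pi/7)  exp(4*I*pi/7) 
  chi_6          1             exp(-2*I*pi/7)  exp(-4*I*pi/7)  exp(-6*I*pi/7)  exp(6*I*pi/7)   exp(4*I*pi/7)   exp(2*I*pi/7) 

Spot check: chi_4(2) = zeta_7^(4*2) = zeta_7^8 = exp(2*I*pi/7).

Justification: Z/7Z is abelian, so all 7 irreducible complex representations are 1-dimensional. They are given by chi_k(m) = zeta_7^(k*m) for k = 0,...,6. Row orthogonality: sum_m chi_k(m) conj(chi_l(m)) = 7 * [k = l].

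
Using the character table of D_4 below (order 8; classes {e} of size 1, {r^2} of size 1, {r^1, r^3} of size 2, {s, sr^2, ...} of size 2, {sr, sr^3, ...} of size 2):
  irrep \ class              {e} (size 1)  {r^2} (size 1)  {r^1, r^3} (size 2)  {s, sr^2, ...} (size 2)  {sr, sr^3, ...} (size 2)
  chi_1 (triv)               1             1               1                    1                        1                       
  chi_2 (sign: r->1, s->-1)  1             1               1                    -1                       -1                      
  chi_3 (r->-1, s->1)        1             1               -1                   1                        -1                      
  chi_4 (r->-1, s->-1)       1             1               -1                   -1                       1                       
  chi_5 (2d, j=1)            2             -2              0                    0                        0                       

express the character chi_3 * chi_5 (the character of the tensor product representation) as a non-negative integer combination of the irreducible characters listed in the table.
chi_3 tensor chi_5 = chi_5 (all other irreducibles have multiplicity 0).

Argument: The character of a tensor product is the pointwise product (chi_3 * chi_5)(C) = chi_3(C) * chi_5(C):
  {e}: (1)*(2), {r^2}: (1)*(-2), {r^1, r^3}: (-1)*(0), {s, sr^2, ...}: (1)*(0), {sr, sr^3, ...}: (-1)*(0)
so (chi_3 * chi_5) takes values
  {e} -> 2, {r^2} -> -2, {r^1, r^3} -> 0, {s, sr^2, ...} -> 0, {sr, sr^3, ...} -> 0.
Now take the inner product of this character with each irreducible chi from the table, <chi_3*chi_5, chi> = (1/8) sum_C |C| (chi_3*chi_5)(C) conj(chi(C)):
  <chi_3*chi_5, chi_1> = (1/8)[1*(2)*conj(1) + 1*(-2)*conj(1) + 2*(0)*conj(1) + 2*(0)*conj(1) + 2*(0)*conj(1)]
      = (1/8)[(2) + (-2) + (0) + (0) + (0)] = 0/8 = 0
  <chi_3*chi_5, chi_2> = (1/8)[1*(2)*conj(1) + 1*(-2)*conj(1) + 2*(0)*conj(1) + 2*(0)*conj(-1) + 2*(0)*conj(-1)]
      = (1/8)[(2) + (-2) + (0) + (0) + (0)] = 0/8 = 0
  <chi_3*chi_5, chi_3> = (1/8)[1*(2)*conj(1) + 1*(-2)*conj(1) + 2*(0)*conj(-1) + 2*(0)*conj(1) + 2*(0)*conj(-1)]
      = (1/8)[(2) + (-2) + (0) + (0) + (0)] = 0/8 = 0
  <chi_3*chi_5, chi_4> = (1/8)[1*(2)*conj(1) + 1*(-2)*conj(1) + 2*(0)*conj(-1) + 2*(0)*conj(-1) + 2*(0)*conj(1)]
      = (1/8)[(2) + (-2) + (0) + (0) + (0)] = 0/8 = 0
  <chi_3*chi_5, chi_5> = (1/8)[1*(2)*conj(2) + 1*(-2)*conj(-2) + 2*(0)*conj(0) + 2*(0)*conj(0) + 2*(0)*conj(0)]
      = (1/8)[(4) + (4) + (0) + (0) + (0)] = 8/8 = 1
Hence the multiplicities are chi_5: 1. Dimension check: dim(chi_3)*dim(chi_5) = 1*2 = 2 and sum (mult * dim) = 1*2 = 2.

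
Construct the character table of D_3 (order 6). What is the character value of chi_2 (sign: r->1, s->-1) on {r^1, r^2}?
Conjugacy classes: {e} of size 1, {r^1, r^2} of size 2, {s, sr, ..., sr^2} of size 3.
Character table:
  irrep \ class              {e} (size 1)  {r^1, r^2} (size 2)  {s, sr, ..., sr^2} (size 3)
  chi_1 (triv)               1             1                    1                          
  chi_2 (sign: r->1, s->-1)  1             1                    -1                         
  chi_3 (2d, j=1)            2             -1                   0                          

Spot check: chi_2 (sign: r->1, s->-1) on {r^1, r^2} = 1.

Details: D_3 has order 2*3 = 6 with 3 conjugacy classes, hence 3 irreducibles. Sum of squared dims 1 + 1 + 4 = 6 = |G|. Linear characters come from the abelianisation; the 2-dimensional irreps have character r^k -> 2*cos(2*pi*j*k/3), reflections -> 0.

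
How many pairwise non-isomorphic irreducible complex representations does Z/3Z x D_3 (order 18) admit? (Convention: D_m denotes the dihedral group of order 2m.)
9

Explanation: The number of irreducible complex representations of a finite group equals its number of conjugacy classes. For a direct product, #classes(G x H) = #classes(G) * #classes(H). Z/3Z has 3 classes (abelian), D_3 has 3 classes, so 3 * 3 = 9, so Z/3Z x D_3 (order 18) has exactly 9 irreducible complex representations.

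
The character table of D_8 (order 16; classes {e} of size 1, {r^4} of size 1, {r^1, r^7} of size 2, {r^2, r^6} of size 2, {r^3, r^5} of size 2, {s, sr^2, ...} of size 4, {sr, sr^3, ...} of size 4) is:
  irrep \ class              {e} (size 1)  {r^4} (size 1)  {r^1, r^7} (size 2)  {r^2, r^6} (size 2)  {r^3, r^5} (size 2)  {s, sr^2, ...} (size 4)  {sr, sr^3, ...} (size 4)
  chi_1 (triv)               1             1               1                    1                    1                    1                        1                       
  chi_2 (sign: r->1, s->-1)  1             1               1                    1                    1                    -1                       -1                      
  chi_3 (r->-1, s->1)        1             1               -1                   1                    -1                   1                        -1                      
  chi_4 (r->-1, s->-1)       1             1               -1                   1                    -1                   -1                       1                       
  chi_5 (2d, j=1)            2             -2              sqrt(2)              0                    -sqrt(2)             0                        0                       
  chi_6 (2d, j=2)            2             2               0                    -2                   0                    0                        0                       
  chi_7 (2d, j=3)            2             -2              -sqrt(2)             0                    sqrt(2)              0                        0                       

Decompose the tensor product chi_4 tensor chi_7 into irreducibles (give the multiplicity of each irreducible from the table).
chi_4 tensor chi_7 = chi_5 (all other irreducibles have multiplicity 0).

Why: The character of a tensor product is the pointwise product (chi_4 * chi_7)(C) = chi_4(C) * chi_7(C):
  {e}: (1)*(2), {r^4}: (1)*(-2), {r^1, r^7}: (-1)*(-sqrt(2)), {r^2, r^6}: (1)*(0), {r^3, r^5}: (-1)*(sqrt(2)), {s, sr^2, ...}: (-1)*(0), {sr, sr^3, ...}: (1)*(0)
so (chi_4 * chi_7) takes values
  {e} -> 2, {r^4} -> -2, {r^1, r^7} -> sqrt(2), {r^2, r^6} -> 0, {r^3, r^5} -> -sqrt(2), {s, sr^2, ...} -> 0, {sr, sr^3, ...} -> 0.
Now take the inner product of this character with each irreducible chi from the table, <chi_4*chi_7, chi> = (1/16) sum_C |C| (chi_4*chi_7)(C) conj(chi(C)):
  <chi_4*chi_7, chi_1> = (1/16)[1*(2)*conj(1) + 1*(-2)*conj(1) + 2*(sqrt(2))*conj(1) + 2*(0)*conj(1) + 2*(-sqrt(2))*conj(1) + 4*(0)*conj(1) + 4*(0)*conj(1)]
      = (1/16)[(2) + (-2) + (2*sqrt(2)) + (0) + (-2*sqrt(2)) + (0) + (0)] = 0/16 = 0
  <chi_4*chi_7, chi_2> = (1/16)[1*(2)*conj(1) + 1*(-2)*conj(1) + 2*(sqrt(2))*conj(1) + 2*(0)*conj(1) + 2*(-sqrt(2))*conj(1) + 4*(0)*conj(-1) + 4*(0)*conj(-1)]
      = (1/16)[(2) + (-2) + (2*sqrt(2)) + (0) + (-2*sqrt(2)) + (0) + (0)] = 0/16 = 0
  <chi_4*chi_7, chi_3> = (1/16)[1*(2)*conj(1) + 1*(-2)*conj(1) + 2*(sqrt(2))*conj(-1) + 2*(0)*conj(1) + 2*(-sqrt(2))*conj(-1) + 4*(0)*conj(1) + 4*(0)*conj(-1)]
      = (1/16)[(2) + (-2) + (-2*sqrt(2)) + (0) + (2*sqrt(2)) + (0) + (0)] = 0/16 = 0
  <chi_4*chi_7, chi_4> = (1/16)[1*(2)*conj(1) + 1*(-2)*conj(1) + 2*(sqrt(2))*conj(-1) + 2*(0)*conj(1) + 2*(-sqrt(2))*conj(-1) + 4*(0)*conj(-1) + 4*(0)*conj(1)]
      = (1/16)[(2) + (-2) + (-2*sqrt(2)) + (0) + (2*sqrt(2)) + (0) + (0)] = 0/16 = 0
  <chi_4*chi_7, chi_5> = (1/16)[1*(2)*conj(2) + 1*(-2)*conj(-2) + 2*(sqrt(2))*conj(sqrt(2)) + 2*(0)*conj(0) + 2*(-sqrt(2))*conj(-sqrt(2)) + 4*(0)*conj(0) + 4*(0)*conj(0)]
      = (1/16)[(4) + (4) + (4) + (0) + (4) + (0) + (0)] = 16/16 = 1
  <chi_4*chi_7, chi_6> = (1/16)[1*(2)*conj(2) + 1*(-2)*conj(2) + 2*(sqrt(2))*conj(0) + 2*(0)*conj(-2) + 2*(-sqrt(2))*conj(0) + 4*(0)*conj(0) + 4*(0)*conj(0)]
      = (1/16)[(4) + (-4) + (0) + (0) + (0) + (0) + (0)] = 0/16 = 0
  <chi_4*chi_7, chi_7> = (1/16)[1*(2)*conj(2) + 1*(-2)*conj(-2) + 2*(sqrt(2))*conj(-sqrt(2)) + 2*(0)*conj(0) + 2*(-sqrt(2))*conj(sqrt(2)) + 4*(0)*conj(0) + 4*(0)*conj(0)]
      = (1/16)[(4) + (4) + (-4) + (0) + (-4) + (0) + (0)] = 0/16 = 0
Hence the multiplicities are chi_5: 1. Dimension check: dim(chi_4)*dim(chi_7) = 1*2 = 2 and sum (mult * dim) = 1*2 = 2.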